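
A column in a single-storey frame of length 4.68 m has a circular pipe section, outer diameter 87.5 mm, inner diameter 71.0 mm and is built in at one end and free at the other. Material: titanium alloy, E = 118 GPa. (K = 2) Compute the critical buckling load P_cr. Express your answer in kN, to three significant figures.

P_cr ≈ 21.7 kN

d_o = 87.5 mm, d_i = 71.0 mm
I = π(d_o⁴ − d_i⁴)/64 = π(87.5⁴ − 71.00⁴)/64 = 1.630×10^6 mm⁴
I = 1.630×10^6 mm⁴ = 1.630×10^-6 m⁴
Effective length L_e = K·L = 2 × 4.68 = 9.360 m
P_cr = π²EI / L_e² = π² × 118×10⁹ × 1.630×10^-6 / 9.360² = 2.167×10^4 N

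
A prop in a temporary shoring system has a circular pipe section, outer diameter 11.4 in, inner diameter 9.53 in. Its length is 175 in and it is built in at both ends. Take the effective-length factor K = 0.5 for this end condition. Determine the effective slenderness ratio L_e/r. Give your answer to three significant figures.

d_o = 11.4 in, d_i = 9.53 in
I = π(d_o⁴ − d_i⁴)/64 = π(11.4⁴ − 9.530⁴)/64 = 424.2 in⁴
A = 30.74 in²;  r_min = √(I/A) = √(424.2/30.74) = 3.715 in
L_e = K·L = 0.5 × 175 = 87.50 in
λ = L_e / r_min = 87.500 / 3.715 = 23.6

λ ≈ 23.6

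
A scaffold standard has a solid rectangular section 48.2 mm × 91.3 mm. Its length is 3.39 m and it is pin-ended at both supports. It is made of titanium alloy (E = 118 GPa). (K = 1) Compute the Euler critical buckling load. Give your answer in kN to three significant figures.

Buckling occurs about the weak axis: I_min = h·b³/12 with b = 48.2 mm (the shorter side).
I_min = 91.3×48.2³/12 = 8.520×10^5 mm⁴
I = 8.520×10^5 mm⁴ = 8.520×10^-7 m⁴
Effective length L_e = K·L = 1 × 3.39 = 3.390 m
P_cr = π²EI / L_e² = π² × 118×10⁹ × 8.520×10^-7 / 3.390² = 8.634×10^4 N

P_cr ≈ 86.3 kN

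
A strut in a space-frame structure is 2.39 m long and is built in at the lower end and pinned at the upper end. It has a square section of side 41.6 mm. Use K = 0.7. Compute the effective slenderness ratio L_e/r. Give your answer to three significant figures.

λ ≈ 139

For a square r = a/√12 = 41.6/√12 = 12.01 mm
L_e = K·L = 0.7 × 2.39 m = 1.673 m = 1673.0 mm
λ = L_e / r_min = 1673.0 / 12.01 = 139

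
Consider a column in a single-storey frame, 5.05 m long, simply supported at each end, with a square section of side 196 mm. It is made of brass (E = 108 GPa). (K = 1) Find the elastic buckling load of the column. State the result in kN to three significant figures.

I = a⁴/12 = 196⁴/12 = 1.230×10^8 mm⁴
I = 1.230×10^8 mm⁴ = 1.230×10^-4 m⁴
Effective length L_e = K·L = 1 × 5.05 = 5.050 m
P_cr = π²EI / L_e² = π² × 108×10⁹ × 1.230×10^-4 / 5.050² = 5.140×10^6 N

P_cr ≈ 5140 kN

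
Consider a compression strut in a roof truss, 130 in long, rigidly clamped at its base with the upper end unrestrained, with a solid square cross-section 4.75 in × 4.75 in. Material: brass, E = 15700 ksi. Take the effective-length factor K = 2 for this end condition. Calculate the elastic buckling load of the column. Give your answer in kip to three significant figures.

P_cr ≈ 97.2 kip

I = a⁴/12 = 4.75⁴/12 = 42.42 in⁴
Effective length L_e = K·L = 2 × 130 = 260.0 in
P_cr = π²EI / L_e² = π² × 15700×10³ × 42.42 / 260.0² = 9.724×10^4 lb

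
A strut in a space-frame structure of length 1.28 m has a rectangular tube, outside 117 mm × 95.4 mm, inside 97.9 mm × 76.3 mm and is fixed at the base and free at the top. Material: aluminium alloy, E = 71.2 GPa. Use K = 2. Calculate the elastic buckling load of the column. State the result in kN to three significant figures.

Weak-axis I_min = (h_o·b_o³ − h_i·b_i³)/12 with b_o = 95.4, b_i = 76.30 mm (shorter outer/inner sides).
I_min = (117×95.4³ − 97.90×76.30³)/12 = 4.842×10^6 mm⁴
I = 4.842×10^6 mm⁴ = 4.842×10^-6 m⁴
Effective length L_e = K·L = 2 × 1.28 = 2.560 m
P_cr = π²EI / L_e² = π² × 71.2×10⁹ × 4.842×10^-6 / 2.560² = 5.191×10^5 N

P_cr ≈ 519 kN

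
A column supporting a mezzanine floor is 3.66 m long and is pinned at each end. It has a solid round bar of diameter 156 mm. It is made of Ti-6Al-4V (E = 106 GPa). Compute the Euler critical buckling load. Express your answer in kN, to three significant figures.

P_cr ≈ 2270 kN

I = πd⁴/64 = π×156⁴/64 = 2.907×10^7 mm⁴
I = 2.907×10^7 mm⁴ = 2.907×10^-5 m⁴
Effective length L_e = K·L = 1 × 3.66 = 3.660 m
P_cr = π²EI / L_e² = π² × 106×10⁹ × 2.907×10^-5 / 3.660² = 2.270×10^6 N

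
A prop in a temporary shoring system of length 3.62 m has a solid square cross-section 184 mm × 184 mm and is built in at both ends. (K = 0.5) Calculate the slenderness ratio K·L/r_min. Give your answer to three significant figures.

For a square r = a/√12 = 184/√12 = 53.12 mm
L_e = K·L = 0.5 × 3.62 m = 1.810 m = 1810.0 mm
λ = L_e / r_min = 1810.0 / 53.12 = 34.1

λ ≈ 34.1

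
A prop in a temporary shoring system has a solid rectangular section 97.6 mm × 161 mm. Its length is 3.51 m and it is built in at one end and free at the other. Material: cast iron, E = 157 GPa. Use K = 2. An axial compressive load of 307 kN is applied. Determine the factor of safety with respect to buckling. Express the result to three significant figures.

n ≈ 1.28

Buckling occurs about the weak axis: I_min = h·b³/12 with b = 97.6 mm (the shorter side).
I_min = 161×97.6³/12 = 1.247×10^7 mm⁴
I = 1.247×10^7 mm⁴ = 1.247×10^-5 m⁴
Effective length L_e = K·L = 2 × 3.51 = 7.020 m
P_cr = π²EI / L_e² = π² × 157×10⁹ × 1.247×10^-5 / 7.020² = 3.922×10^5 N
Factor of safety n = P_cr / P = 392.21 / 307 = 1.28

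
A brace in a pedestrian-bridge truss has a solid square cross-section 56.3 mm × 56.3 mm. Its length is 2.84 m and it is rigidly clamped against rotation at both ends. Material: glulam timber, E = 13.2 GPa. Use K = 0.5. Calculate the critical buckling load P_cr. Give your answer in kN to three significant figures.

P_cr ≈ 54.1 kN

I = a⁴/12 = 56.3⁴/12 = 8.372×10^5 mm⁴
I = 8.372×10^5 mm⁴ = 8.372×10^-7 m⁴
Effective length L_e = K·L = 0.5 × 2.84 = 1.420 m
P_cr = π²EI / L_e² = π² × 13.2×10⁹ × 8.372×10^-7 / 1.420² = 5.409×10^4 N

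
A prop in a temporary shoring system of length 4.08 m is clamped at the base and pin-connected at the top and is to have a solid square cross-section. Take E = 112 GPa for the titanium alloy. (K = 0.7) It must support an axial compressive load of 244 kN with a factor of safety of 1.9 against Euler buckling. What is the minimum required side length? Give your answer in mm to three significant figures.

Required P_cr = n·P = 1.9 × 244 = 463.6 kN
L_e = K·L = 0.7 × 4.08 = 2.856 m
Required I = P_cr·L_e²/(π²E) = 4.636×10^5 × 2.856² / (π² × 1.12×10^11) = 3.421×10^-6 m⁴
I_req = 3.421×10^6 mm⁴
Solid square: I = a⁴/12  ⇒  a = (12I)^(1/4) = (12×3.421×10^6)^(1/4) = 80.0 mm

a ≈ 80.0 mm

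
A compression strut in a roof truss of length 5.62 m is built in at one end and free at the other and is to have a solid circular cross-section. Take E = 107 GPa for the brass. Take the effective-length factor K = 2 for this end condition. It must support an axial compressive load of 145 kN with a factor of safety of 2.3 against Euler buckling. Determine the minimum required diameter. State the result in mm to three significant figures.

Required P_cr = n·P = 2.3 × 145 = 333.5 kN
L_e = K·L = 2 × 5.62 = 11.24 m
Required I = P_cr·L_e²/(π²E) = 3.335×10^5 × 11.24² / (π² × 1.07×10^11) = 3.990×10^-5 m⁴
I_req = 3.990×10^7 mm⁴
Solid circle: I = πd⁴/64  ⇒  d = (64I/π)^(1/4) = (64×3.990×10^7/π)^(1/4) = 169 mm

d ≈ 169 mm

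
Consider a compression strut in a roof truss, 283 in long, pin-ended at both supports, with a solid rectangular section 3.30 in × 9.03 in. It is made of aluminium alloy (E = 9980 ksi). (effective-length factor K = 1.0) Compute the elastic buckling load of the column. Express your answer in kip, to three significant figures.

Buckling occurs about the weak axis: I_min = h·b³/12 with b = 3.30 in (the shorter side).
I_min = 9.03×3.30³/12 = 27.04 in⁴
Effective length L_e = K·L = 1 × 283 = 283.0 in
P_cr = π²EI / L_e² = π² × 9980×10³ × 27.04 / 283.0² = 3.326×10^4 lb

P_cr ≈ 33.3 kip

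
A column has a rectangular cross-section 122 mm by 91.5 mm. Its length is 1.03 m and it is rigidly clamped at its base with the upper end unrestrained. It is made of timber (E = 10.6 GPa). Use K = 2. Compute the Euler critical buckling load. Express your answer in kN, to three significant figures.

Buckling occurs about the weak axis: I_min = h·b³/12 with b = 91.5 mm (the shorter side).
I_min = 122×91.5³/12 = 7.788×10^6 mm⁴
I = 7.788×10^6 mm⁴ = 7.788×10^-6 m⁴
Effective length L_e = K·L = 2 × 1.03 = 2.060 m
P_cr = π²EI / L_e² = π² × 10.6×10⁹ × 7.788×10^-6 / 2.060² = 1.920×10^5 N

P_cr ≈ 192 kN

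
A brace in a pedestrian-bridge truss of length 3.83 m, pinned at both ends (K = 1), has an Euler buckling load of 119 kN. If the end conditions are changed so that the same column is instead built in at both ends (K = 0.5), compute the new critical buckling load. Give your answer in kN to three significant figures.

P_cr ∝ 1/K², so P_cr,new = P_cr,old × (K_old/K_new)² = 119 × (1/0.5)²
= 119 × 4.000 = 476 kN

P_cr ≈ 476 kN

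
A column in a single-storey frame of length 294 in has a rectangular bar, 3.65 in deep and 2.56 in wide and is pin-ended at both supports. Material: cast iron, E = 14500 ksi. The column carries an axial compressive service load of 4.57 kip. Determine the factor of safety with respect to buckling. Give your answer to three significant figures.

Buckling occurs about the weak axis: I_min = h·b³/12 with b = 2.56 in (the shorter side).
I_min = 3.65×2.56³/12 = 5.103 in⁴
Effective length L_e = K·L = 1 × 294 = 294.0 in
P_cr = π²EI / L_e² = π² × 14500×10³ × 5.103 / 294.0² = 8.449×10^3 lb
Factor of safety n = P_cr / P = 8.4490 / 4.57 = 1.85

n ≈ 1.85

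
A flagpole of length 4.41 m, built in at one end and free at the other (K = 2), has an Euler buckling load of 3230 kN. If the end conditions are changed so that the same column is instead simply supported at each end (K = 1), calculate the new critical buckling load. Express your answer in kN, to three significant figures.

P_cr ≈ 12900 kN

P_cr ∝ 1/K², so P_cr,new = P_cr,old × (K_old/K_new)² = 3230 × (2/1)²
= 3230 × 4.000 = 12900 kN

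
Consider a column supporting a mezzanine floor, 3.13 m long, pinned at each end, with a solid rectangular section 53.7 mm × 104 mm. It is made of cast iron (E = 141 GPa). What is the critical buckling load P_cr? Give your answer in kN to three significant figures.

Buckling occurs about the weak axis: I_min = h·b³/12 with b = 53.7 mm (the shorter side).
I_min = 104×53.7³/12 = 1.342×10^6 mm⁴
I = 1.342×10^6 mm⁴ = 1.342×10^-6 m⁴
Effective length L_e = K·L = 1 × 3.13 = 3.130 m
P_cr = π²EI / L_e² = π² × 141×10⁹ × 1.342×10^-6 / 3.130² = 1.906×10^5 N

P_cr ≈ 191 kN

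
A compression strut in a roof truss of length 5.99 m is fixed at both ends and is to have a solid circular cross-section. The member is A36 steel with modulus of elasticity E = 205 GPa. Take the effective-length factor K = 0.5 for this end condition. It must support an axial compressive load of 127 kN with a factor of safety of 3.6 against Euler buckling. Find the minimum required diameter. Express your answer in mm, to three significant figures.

Required P_cr = n·P = 3.6 × 127 = 457.2 kN
L_e = K·L = 0.5 × 5.99 = 2.995 m
Required I = P_cr·L_e²/(π²E) = 4.572×10^5 × 2.995² / (π² × 2.05×10^11) = 2.027×10^-6 m⁴
I_req = 2.027×10^6 mm⁴
Solid circle: I = πd⁴/64  ⇒  d = (64I/π)^(1/4) = (64×2.027×10^6/π)^(1/4) = 80.2 mm

d ≈ 80.2 mm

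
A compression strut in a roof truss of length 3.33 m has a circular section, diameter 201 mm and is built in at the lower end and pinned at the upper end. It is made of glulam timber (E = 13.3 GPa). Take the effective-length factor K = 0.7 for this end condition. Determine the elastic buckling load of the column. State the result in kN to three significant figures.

P_cr ≈ 1940 kN

I = πd⁴/64 = π×201⁴/64 = 8.012×10^7 mm⁴
I = 8.012×10^7 mm⁴ = 8.012×10^-5 m⁴
Effective length L_e = K·L = 0.7 × 3.33 = 2.331 m
P_cr = π²EI / L_e² = π² × 13.3×10⁹ × 8.012×10^-5 / 2.331² = 1.936×10^6 N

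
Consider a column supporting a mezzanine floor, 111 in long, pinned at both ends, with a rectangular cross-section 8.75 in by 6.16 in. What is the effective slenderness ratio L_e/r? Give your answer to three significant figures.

λ ≈ 62.4

For a rectangle r_min = b/√12 = 6.16/√12 = 1.778 in
L_e = K·L = 1 × 111 = 111.0 in
λ = L_e / r_min = 111.00 / 1.778 = 62.4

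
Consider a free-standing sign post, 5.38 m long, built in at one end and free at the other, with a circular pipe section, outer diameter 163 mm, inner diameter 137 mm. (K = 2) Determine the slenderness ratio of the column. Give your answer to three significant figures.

λ ≈ 202

d_o = 163 mm, d_i = 137 mm
I = π(d_o⁴ − d_i⁴)/64 = π(163⁴ − 137.0⁴)/64 = 1.736×10^7 mm⁴
A = 6.126×10^3 mm²;  r_min = √(I/A) = √(1.736×10^7/6.126×10^3) = 53.23 mm
L_e = K·L = 2 × 5.38 m = 10.76 m = 10760 mm
λ = L_e / r_min = 10760 / 53.23 = 202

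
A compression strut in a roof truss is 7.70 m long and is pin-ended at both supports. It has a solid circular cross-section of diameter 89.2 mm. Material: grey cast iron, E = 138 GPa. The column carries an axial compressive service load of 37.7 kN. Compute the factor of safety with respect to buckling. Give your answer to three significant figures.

n ≈ 1.89

I = πd⁴/64 = π×89.2⁴/64 = 3.108×10^6 mm⁴
I = 3.108×10^6 mm⁴ = 3.108×10^-6 m⁴
Effective length L_e = K·L = 1 × 7.70 = 7.700 m
P_cr = π²EI / L_e² = π² × 138×10⁹ × 3.108×10^-6 / 7.700² = 7.139×10^4 N
Factor of safety n = P_cr / P = 71.388 / 37.7 = 1.89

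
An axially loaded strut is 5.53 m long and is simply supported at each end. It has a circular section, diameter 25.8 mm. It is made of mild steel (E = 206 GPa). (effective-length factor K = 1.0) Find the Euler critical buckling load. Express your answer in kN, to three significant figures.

I = πd⁴/64 = π×25.8⁴/64 = 2.175×10^4 mm⁴
I = 2.175×10^4 mm⁴ = 2.175×10^-8 m⁴
Effective length L_e = K·L = 1 × 5.53 = 5.530 m
P_cr = π²EI / L_e² = π² × 206×10⁹ × 2.175×10^-8 / 5.530² = 1.446×10^3 N

P_cr ≈ 1.45 kN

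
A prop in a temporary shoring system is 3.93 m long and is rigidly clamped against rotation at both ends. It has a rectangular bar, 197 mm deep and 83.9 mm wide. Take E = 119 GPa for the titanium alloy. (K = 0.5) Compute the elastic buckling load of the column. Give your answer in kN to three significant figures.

P_cr ≈ 2950 kN

Buckling occurs about the weak axis: I_min = h·b³/12 with b = 83.9 mm (the shorter side).
I_min = 197×83.9³/12 = 9.696×10^6 mm⁴
I = 9.696×10^6 mm⁴ = 9.696×10^-6 m⁴
Effective length L_e = K·L = 0.5 × 3.93 = 1.965 m
P_cr = π²EI / L_e² = π² × 119×10⁹ × 9.696×10^-6 / 1.965² = 2.949×10^6 N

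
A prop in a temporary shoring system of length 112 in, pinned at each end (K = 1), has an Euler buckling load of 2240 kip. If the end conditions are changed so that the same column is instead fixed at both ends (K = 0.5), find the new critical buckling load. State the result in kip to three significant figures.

P_cr ∝ 1/K², so P_cr,new = P_cr,old × (K_old/K_new)² = 2240 × (1/0.5)²
= 2240 × 4.000 = 8960 kip

P_cr ≈ 8960 kip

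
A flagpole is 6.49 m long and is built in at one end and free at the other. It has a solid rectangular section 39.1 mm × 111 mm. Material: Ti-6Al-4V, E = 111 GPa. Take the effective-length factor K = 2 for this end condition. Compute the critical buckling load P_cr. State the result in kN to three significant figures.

P_cr ≈ 3.60 kN

Buckling occurs about the weak axis: I_min = h·b³/12 with b = 39.1 mm (the shorter side).
I_min = 111×39.1³/12 = 5.529×10^5 mm⁴
I = 5.529×10^5 mm⁴ = 5.529×10^-7 m⁴
Effective length L_e = K·L = 2 × 6.49 = 12.98 m
P_cr = π²EI / L_e² = π² × 111×10⁹ × 5.529×10^-7 / 12.98² = 3.595×10^3 N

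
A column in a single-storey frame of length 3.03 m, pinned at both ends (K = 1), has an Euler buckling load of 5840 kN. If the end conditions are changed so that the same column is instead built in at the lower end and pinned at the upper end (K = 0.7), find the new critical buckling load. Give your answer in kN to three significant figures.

P_cr ≈ 11900 kN

P_cr ∝ 1/K², so P_cr,new = P_cr,old × (K_old/K_new)² = 5840 × (1/0.7)²
= 5840 × 2.041 = 11900 kN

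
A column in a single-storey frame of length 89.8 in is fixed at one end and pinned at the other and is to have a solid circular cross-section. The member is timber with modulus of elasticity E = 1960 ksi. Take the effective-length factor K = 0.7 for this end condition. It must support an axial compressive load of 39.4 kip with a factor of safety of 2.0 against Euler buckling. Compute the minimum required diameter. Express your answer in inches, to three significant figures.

Required P_cr = n·P = 2.0 × 39.4 = 78.80 kip
L_e = K·L = 0.7 × 89.8 = 62.86 in
Required I = P_cr·L_e²/(π²E) = 7.880×10^4 × 62.86² / (π² × 1.96×10^6) = 16.10 in⁴
Solid circle: I = πd⁴/64  ⇒  d = (64I/π)^(1/4) = (64×16.10/π)^(1/4) = 4.26 in

d ≈ 4.26 in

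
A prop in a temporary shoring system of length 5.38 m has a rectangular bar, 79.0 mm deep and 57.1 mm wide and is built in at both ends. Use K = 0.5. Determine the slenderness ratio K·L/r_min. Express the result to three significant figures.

Buckling occurs about the weak axis: I_min = h·b³/12 with b = 57.1 mm (the shorter side).
I_min = 79.0×57.1³/12 = 1.226×10^6 mm⁴
A = 4.511×10^3 mm²;  r_min = √(I/A) = √(1.226×10^6/4.511×10^3) = 16.48 mm
L_e = K·L = 0.5 × 5.38 m = 2.690 m = 2690.0 mm
λ = L_e / r_min = 2690.0 / 16.48 = 163

λ ≈ 163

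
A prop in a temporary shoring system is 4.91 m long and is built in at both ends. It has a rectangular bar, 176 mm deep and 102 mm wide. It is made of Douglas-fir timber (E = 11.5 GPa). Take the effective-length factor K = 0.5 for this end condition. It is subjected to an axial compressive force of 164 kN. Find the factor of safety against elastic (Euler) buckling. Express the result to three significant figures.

Buckling occurs about the weak axis: I_min = h·b³/12 with b = 102 mm (the shorter side).
I_min = 176×102³/12 = 1.556×10^7 mm⁴
I = 1.556×10^7 mm⁴ = 1.556×10^-5 m⁴
Effective length L_e = K·L = 0.5 × 4.91 = 2.455 m
P_cr = π²EI / L_e² = π² × 11.5×10⁹ × 1.556×10^-5 / 2.455² = 2.931×10^5 N
Factor of safety n = P_cr / P = 293.11 / 164 = 1.79

n ≈ 1.79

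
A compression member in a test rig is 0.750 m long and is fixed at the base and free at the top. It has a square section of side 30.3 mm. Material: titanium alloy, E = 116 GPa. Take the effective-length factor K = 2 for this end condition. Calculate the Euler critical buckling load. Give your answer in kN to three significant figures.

I = a⁴/12 = 30.3⁴/12 = 7.024×10^4 mm⁴
I = 7.024×10^4 mm⁴ = 7.024×10^-8 m⁴
Effective length L_e = K·L = 2 × 0.750 = 1.500 m
P_cr = π²EI / L_e² = π² × 116×10⁹ × 7.024×10^-8 / 1.500² = 3.574×10^4 N

P_cr ≈ 35.7 kN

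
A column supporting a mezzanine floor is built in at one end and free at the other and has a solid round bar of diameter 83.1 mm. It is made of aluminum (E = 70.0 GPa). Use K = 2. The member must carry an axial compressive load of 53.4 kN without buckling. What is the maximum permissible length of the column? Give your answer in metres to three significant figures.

L_max ≈ 2.75 m

I = πd⁴/64 = π×83.1⁴/64 = 2.341×10^6 mm⁴
I = 2.341×10^-6 m⁴
At the buckling limit P_cr = P = 5.340×10^4 N
From P_cr = π²EI/(K·L)²:  L = (1/K)·√(π²EI/P_cr) = (1/2)·√(π²×7.00×10^10×2.341×10^-6/5.340×10^4)
L = 2.75 m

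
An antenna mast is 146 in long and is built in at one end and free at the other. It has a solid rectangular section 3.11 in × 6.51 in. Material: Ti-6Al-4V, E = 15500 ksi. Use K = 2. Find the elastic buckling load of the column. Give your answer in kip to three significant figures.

P_cr ≈ 29.3 kip

Buckling occurs about the weak axis: I_min = h·b³/12 with b = 3.11 in (the shorter side).
I_min = 6.51×3.11³/12 = 16.32 in⁴
Effective length L_e = K·L = 2 × 146 = 292.0 in
P_cr = π²EI / L_e² = π² × 15500×10³ × 16.32 / 292.0² = 2.928×10^4 lb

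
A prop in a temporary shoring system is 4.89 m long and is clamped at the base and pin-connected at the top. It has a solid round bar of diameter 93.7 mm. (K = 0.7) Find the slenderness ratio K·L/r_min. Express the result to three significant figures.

For a solid circle r = d/4 = 93.7/4 = 23.42 mm
L_e = K·L = 0.7 × 4.89 m = 3.423 m = 3423.0 mm
λ = L_e / r_min = 3423.0 / 23.42 = 146

λ ≈ 146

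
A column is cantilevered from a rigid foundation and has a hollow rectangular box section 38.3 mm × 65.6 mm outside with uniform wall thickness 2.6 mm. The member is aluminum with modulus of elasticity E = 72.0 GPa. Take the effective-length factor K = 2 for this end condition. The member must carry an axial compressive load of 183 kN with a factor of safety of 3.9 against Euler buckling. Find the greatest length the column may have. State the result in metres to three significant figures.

Inner dimensions: h_i = 65.6 − 2×2.6 = 60.40 mm, b_i = 38.3 − 2×2.6 = 33.10 mm
Weak-axis I_min = (h_o·b_o³ − h_i·b_i³)/12 with b_o = 38.3, b_i = 33.10 mm (shorter outer/inner sides).
I_min = (65.6×38.3³ − 60.40×33.10³)/12 = 1.246×10^5 mm⁴
I = 1.246×10^-7 m⁴
Required critical load P_cr = n·P = 3.9 × 183 = 713.7 kN = 7.137×10^5 N
From P_cr = π²EI/(K·L)²:  L = (1/K)·√(π²EI/P_cr) = (1/2)·√(π²×7.20×10^10×1.246×10^-7/7.137×10^5)
L = 0.176 m

L_max ≈ 0.176 m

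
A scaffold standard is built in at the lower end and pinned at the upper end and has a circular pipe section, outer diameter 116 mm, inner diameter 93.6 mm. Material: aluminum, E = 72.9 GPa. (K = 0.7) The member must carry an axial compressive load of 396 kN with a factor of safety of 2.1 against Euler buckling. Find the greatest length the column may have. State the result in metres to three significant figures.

d_o = 116 mm, d_i = 93.6 mm
I = π(d_o⁴ − d_i⁴)/64 = π(116⁴ − 93.60⁴)/64 = 5.120×10^6 mm⁴
I = 5.120×10^-6 m⁴
Required critical load P_cr = n·P = 2.1 × 396 = 831.6 kN = 8.316×10^5 N
From P_cr = π²EI/(K·L)²:  L = (1/K)·√(π²EI/P_cr) = (1/0.7)·√(π²×7.29×10^10×5.120×10^-6/8.316×10^5)
L = 3.01 m

L_max ≈ 3.01 m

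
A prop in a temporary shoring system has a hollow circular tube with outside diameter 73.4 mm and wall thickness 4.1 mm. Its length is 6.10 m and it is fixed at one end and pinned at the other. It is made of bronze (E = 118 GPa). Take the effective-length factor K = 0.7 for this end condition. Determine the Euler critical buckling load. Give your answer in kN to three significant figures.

Inner diameter d_i = 73.4 − 2×4.1 = 65.20 mm
I = π(d_o⁴ − d_i⁴)/64 = π(73.4⁴ − 65.20⁴)/64 = 5.377×10^5 mm⁴
I = 5.377×10^5 mm⁴ = 5.377×10^-7 m⁴
Effective length L_e = K·L = 0.7 × 6.10 = 4.270 m
P_cr = π²EI / L_e² = π² × 118×10⁹ × 5.377×10^-7 / 4.270² = 3.435×10^4 N

P_cr ≈ 34.3 kN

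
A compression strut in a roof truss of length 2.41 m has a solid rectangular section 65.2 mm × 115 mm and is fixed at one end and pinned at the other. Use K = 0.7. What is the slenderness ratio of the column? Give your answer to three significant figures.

For a rectangle r_min = b/√12 = 65.2/√12 = 18.82 mm
L_e = K·L = 0.7 × 2.41 m = 1.687 m = 1687.0 mm
λ = L_e / r_min = 1687.0 / 18.82 = 89.6

λ ≈ 89.6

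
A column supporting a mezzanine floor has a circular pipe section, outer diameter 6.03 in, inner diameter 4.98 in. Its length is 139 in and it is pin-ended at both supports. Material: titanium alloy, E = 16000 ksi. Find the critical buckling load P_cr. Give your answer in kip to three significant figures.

d_o = 6.03 in, d_i = 4.98 in
I = π(d_o⁴ − d_i⁴)/64 = π(6.03⁴ − 4.980⁴)/64 = 34.71 in⁴
Effective length L_e = K·L = 1 × 139 = 139.0 in
P_cr = π²EI / L_e² = π² × 16000×10³ × 34.71 / 139.0² = 2.837×10^5 lb

P_cr ≈ 284 kip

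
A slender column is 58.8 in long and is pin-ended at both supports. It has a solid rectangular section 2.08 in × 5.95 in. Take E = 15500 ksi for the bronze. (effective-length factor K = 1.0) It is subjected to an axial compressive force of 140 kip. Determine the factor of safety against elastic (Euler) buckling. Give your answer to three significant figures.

n ≈ 1.41

Buckling occurs about the weak axis: I_min = h·b³/12 with b = 2.08 in (the shorter side).
I_min = 5.95×2.08³/12 = 4.462 in⁴
Effective length L_e = K·L = 1 × 58.8 = 58.80 in
P_cr = π²EI / L_e² = π² × 15500×10³ × 4.462 / 58.80² = 1.974×10^5 lb
Factor of safety n = P_cr / P = 197.43 / 140 = 1.41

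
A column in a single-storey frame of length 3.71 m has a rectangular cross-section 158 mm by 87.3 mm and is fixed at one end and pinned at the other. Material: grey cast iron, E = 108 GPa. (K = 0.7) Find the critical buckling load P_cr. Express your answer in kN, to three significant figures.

P_cr ≈ 1380 kN

Buckling occurs about the weak axis: I_min = h·b³/12 with b = 87.3 mm (the shorter side).
I_min = 158×87.3³/12 = 8.760×10^6 mm⁴
I = 8.760×10^6 mm⁴ = 8.760×10^-6 m⁴
Effective length L_e = K·L = 0.7 × 3.71 = 2.597 m
P_cr = π²EI / L_e² = π² × 108×10⁹ × 8.760×10^-6 / 2.597² = 1.385×10^6 N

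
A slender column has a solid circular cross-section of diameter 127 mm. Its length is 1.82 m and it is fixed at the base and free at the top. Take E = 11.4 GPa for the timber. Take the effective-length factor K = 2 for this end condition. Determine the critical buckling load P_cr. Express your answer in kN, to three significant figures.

I = πd⁴/64 = π×127⁴/64 = 1.277×10^7 mm⁴
I = 1.277×10^7 mm⁴ = 1.277×10^-5 m⁴
Effective length L_e = K·L = 2 × 1.82 = 3.640 m
P_cr = π²EI / L_e² = π² × 11.4×10⁹ × 1.277×10^-5 / 3.640² = 1.084×10^5 N

P_cr ≈ 108 kN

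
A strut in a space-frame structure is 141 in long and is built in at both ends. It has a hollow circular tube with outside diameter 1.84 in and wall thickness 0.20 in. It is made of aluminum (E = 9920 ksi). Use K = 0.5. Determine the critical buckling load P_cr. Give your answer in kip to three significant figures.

P_cr ≈ 6.93 kip

Inner diameter d_i = 1.84 − 2×0.20 = 1.440 in
I = π(d_o⁴ − d_i⁴)/64 = π(1.84⁴ − 1.440⁴)/64 = 0.3516 in⁴
Effective length L_e = K·L = 0.5 × 141 = 70.50 in
P_cr = π²EI / L_e² = π² × 9920×10³ × 0.3516 / 70.50² = 6.926×10^3 lb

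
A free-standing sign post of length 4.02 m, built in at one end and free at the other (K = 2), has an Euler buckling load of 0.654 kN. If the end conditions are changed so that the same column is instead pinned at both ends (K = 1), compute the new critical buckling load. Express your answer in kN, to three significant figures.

P_cr ∝ 1/K², so P_cr,new = P_cr,old × (K_old/K_new)² = 0.654 × (2/1)²
= 0.654 × 4.000 = 2.62 kN

P_cr ≈ 2.62 kN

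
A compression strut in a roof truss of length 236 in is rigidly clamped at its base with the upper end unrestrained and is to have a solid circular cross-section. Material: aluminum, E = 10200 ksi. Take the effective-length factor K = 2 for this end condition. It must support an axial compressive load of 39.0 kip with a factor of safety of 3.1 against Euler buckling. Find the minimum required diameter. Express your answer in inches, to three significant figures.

d ≈ 8.59 in

Required P_cr = n·P = 3.1 × 39.0 = 120.9 kip
L_e = K·L = 2 × 236 = 472.0 in
Required I = P_cr·L_e²/(π²E) = 1.209×10^5 × 472.0² / (π² × 1.02×10^7) = 267.6 in⁴
Solid circle: I = πd⁴/64  ⇒  d = (64I/π)^(1/4) = (64×267.6/π)^(1/4) = 8.59 in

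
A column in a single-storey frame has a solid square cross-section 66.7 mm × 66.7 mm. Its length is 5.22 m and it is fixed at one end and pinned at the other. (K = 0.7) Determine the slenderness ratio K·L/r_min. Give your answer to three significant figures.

I = a⁴/12 = 66.7⁴/12 = 1.649×10^6 mm⁴
A = 4.449×10^3 mm²;  r_min = √(I/A) = √(1.649×10^6/4.449×10^3) = 19.25 mm
L_e = K·L = 0.7 × 5.22 m = 3.654 m = 3654.0 mm
λ = L_e / r_min = 3654.0 / 19.25 = 190

λ ≈ 190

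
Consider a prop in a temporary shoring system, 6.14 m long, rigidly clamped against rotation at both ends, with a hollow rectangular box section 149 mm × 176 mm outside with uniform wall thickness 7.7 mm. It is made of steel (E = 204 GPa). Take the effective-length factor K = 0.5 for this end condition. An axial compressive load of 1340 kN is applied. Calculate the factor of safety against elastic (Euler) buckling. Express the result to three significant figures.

Inner dimensions: h_i = 176 − 2×7.7 = 160.6 mm, b_i = 149 − 2×7.7 = 133.6 mm
Weak-axis I_min = (h_o·b_o³ − h_i·b_i³)/12 with b_o = 149, b_i = 133.6 mm (shorter outer/inner sides).
I_min = (176×149³ − 160.6×133.6³)/12 = 1.660×10^7 mm⁴
I = 1.660×10^7 mm⁴ = 1.660×10^-5 m⁴
Effective length L_e = K·L = 0.5 × 6.14 = 3.070 m
P_cr = π²EI / L_e² = π² × 204×10⁹ × 1.660×10^-5 / 3.070² = 3.547×10^6 N
Factor of safety n = P_cr / P = 3546.7 / 1340 = 2.65

n ≈ 2.65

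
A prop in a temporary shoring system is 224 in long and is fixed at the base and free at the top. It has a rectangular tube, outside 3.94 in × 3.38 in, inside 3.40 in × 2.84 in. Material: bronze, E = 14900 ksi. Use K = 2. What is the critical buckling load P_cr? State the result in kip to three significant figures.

Weak-axis I_min = (h_o·b_o³ − h_i·b_i³)/12 with b_o = 3.38, b_i = 2.840 in (shorter outer/inner sides).
I_min = (3.94×3.38³ − 3.400×2.840³)/12 = 6.188 in⁴
Effective length L_e = K·L = 2 × 224 = 448.0 in
P_cr = π²EI / L_e² = π² × 14900×10³ × 6.188 / 448.0² = 4.534×10^3 lb

P_cr ≈ 4.53 kip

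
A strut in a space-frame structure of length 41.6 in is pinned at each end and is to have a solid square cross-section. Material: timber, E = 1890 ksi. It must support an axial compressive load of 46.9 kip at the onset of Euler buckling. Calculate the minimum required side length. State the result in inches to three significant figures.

a ≈ 2.69 in

L_e = K·L = 1 × 41.6 = 41.60 in
Required I = P_cr·L_e²/(π²E) = 4.690×10^4 × 41.60² / (π² × 1.89×10^6) = 4.351 in⁴
Solid square: I = a⁴/12  ⇒  a = (12I)^(1/4) = (12×4.351)^(1/4) = 2.69 in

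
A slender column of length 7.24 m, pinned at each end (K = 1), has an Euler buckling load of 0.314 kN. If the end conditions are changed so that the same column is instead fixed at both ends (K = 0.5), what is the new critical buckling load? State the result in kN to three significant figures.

P_cr ≈ 1.26 kN

P_cr ∝ 1/K², so P_cr,new = P_cr,old × (K_old/K_new)² = 0.314 × (1/0.5)²
= 0.314 × 4.000 = 1.26 kN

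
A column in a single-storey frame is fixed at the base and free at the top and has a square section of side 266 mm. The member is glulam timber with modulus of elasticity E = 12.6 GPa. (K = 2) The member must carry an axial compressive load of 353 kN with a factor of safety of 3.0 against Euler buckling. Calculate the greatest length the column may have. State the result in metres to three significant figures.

I = a⁴/12 = 266⁴/12 = 4.172×10^8 mm⁴
I = 4.172×10^-4 m⁴
Required critical load P_cr = n·P = 3.0 × 353 = 1059 kN = 1.059×10^6 N
From P_cr = π²EI/(K·L)²:  L = (1/K)·√(π²EI/P_cr) = (1/2)·√(π²×1.26×10^10×4.172×10^-4/1.059×10^6)
L = 3.50 m

L_max ≈ 3.50 m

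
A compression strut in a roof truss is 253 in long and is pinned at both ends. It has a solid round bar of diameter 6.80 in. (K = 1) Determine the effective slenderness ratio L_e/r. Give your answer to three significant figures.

λ ≈ 149

I = πd⁴/64 = π×6.80⁴/64 = 105.0 in⁴
A = 36.32 in²;  r_min = √(I/A) = √(105.0/36.32) = 1.700 in
L_e = K·L = 1 × 253 = 253.0 in
λ = L_e / r_min = 253.00 / 1.700 = 149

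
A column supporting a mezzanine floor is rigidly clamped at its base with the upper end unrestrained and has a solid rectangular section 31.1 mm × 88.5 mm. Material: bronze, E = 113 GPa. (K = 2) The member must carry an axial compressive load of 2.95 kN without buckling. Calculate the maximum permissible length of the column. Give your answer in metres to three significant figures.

L_max ≈ 4.58 m

Buckling occurs about the weak axis: I_min = h·b³/12 with b = 31.1 mm (the shorter side).
I_min = 88.5×31.1³/12 = 2.218×10^5 mm⁴
I = 2.218×10^-7 m⁴
At the buckling limit P_cr = P = 2.950×10^3 N
From P_cr = π²EI/(K·L)²:  L = (1/K)·√(π²EI/P_cr) = (1/2)·√(π²×1.13×10^11×2.218×10^-7/2.950×10^3)
L = 4.58 m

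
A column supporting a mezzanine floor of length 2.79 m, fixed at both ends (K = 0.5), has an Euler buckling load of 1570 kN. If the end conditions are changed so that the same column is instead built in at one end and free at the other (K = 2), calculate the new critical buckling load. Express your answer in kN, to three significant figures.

P_cr ∝ 1/K², so P_cr,new = P_cr,old × (K_old/K_new)² = 1570 × (0.5/2)²
= 1570 × 0.06250 = 98.1 kN

P_cr ≈ 98.1 kN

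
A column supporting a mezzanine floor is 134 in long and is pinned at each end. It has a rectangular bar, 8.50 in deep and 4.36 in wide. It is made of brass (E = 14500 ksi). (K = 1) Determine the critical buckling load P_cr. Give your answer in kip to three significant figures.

Buckling occurs about the weak axis: I_min = h·b³/12 with b = 4.36 in (the shorter side).
I_min = 8.50×4.36³/12 = 58.71 in⁴
Effective length L_e = K·L = 1 × 134 = 134.0 in
P_cr = π²EI / L_e² = π² × 14500×10³ × 58.71 / 134.0² = 4.679×10^5 lb

P_cr ≈ 468 kip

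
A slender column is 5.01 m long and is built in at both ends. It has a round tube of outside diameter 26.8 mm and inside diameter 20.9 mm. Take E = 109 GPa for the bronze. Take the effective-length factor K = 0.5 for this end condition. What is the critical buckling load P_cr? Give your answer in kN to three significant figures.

P_cr ≈ 2.74 kN

d_o = 26.8 mm, d_i = 20.9 mm
I = π(d_o⁴ − d_i⁴)/64 = π(26.8⁴ − 20.90⁴)/64 = 1.596×10^4 mm⁴
I = 1.596×10^4 mm⁴ = 1.596×10^-8 m⁴
Effective length L_e = K·L = 0.5 × 5.01 = 2.505 m
P_cr = π²EI / L_e² = π² × 109×10⁹ × 1.596×10^-8 / 2.505² = 2.736×10^3 N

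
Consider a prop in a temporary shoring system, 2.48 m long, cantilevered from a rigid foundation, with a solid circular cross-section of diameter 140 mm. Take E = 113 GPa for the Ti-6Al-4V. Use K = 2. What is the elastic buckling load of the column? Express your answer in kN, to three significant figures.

I = πd⁴/64 = π×140⁴/64 = 1.886×10^7 mm⁴
I = 1.886×10^7 mm⁴ = 1.886×10^-5 m⁴
Effective length L_e = K·L = 2 × 2.48 = 4.960 m
P_cr = π²EI / L_e² = π² × 113×10⁹ × 1.886×10^-5 / 4.960² = 8.549×10^5 N

P_cr ≈ 855 kN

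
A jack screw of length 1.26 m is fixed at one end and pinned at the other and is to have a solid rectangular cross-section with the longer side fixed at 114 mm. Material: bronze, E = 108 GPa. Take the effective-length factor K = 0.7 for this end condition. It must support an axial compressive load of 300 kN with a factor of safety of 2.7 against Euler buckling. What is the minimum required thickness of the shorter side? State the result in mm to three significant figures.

Required P_cr = n·P = 2.7 × 300 = 810.0 kN
L_e = K·L = 0.7 × 1.26 = 0.8820 m
Required I = P_cr·L_e²/(π²E) = 8.100×10^5 × 0.8820² / (π² × 1.08×10^11) = 5.912×10^-7 m⁴
I_req = 5.912×10^5 mm⁴
Rectangle, weak axis: I_min = h·b³/12 with h = 114 mm fixed  ⇒  b = (12I/h)^(1/3) = 39.6 mm

b ≈ 39.6 mm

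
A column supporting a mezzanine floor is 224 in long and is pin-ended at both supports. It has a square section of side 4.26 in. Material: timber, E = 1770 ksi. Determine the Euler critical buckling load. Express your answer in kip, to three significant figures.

P_cr ≈ 9.56 kip

I = a⁴/12 = 4.26⁴/12 = 27.44 in⁴
Effective length L_e = K·L = 1 × 224 = 224.0 in
P_cr = π²EI / L_e² = π² × 1770×10³ × 27.44 / 224.0² = 9.555×10^3 lb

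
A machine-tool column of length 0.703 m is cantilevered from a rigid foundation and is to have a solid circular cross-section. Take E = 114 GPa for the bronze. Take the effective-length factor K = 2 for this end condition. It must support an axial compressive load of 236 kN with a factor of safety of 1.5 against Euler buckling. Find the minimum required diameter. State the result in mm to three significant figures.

Required P_cr = n·P = 1.5 × 236 = 354.0 kN
L_e = K·L = 2 × 0.703 = 1.406 m
Required I = P_cr·L_e²/(π²E) = 3.540×10^5 × 1.406² / (π² × 1.14×10^11) = 6.220×10^-7 m⁴
I_req = 6.220×10^5 mm⁴
Solid circle: I = πd⁴/64  ⇒  d = (64I/π)^(1/4) = (64×6.220×10^5/π)^(1/4) = 59.7 mm

d ≈ 59.7 mm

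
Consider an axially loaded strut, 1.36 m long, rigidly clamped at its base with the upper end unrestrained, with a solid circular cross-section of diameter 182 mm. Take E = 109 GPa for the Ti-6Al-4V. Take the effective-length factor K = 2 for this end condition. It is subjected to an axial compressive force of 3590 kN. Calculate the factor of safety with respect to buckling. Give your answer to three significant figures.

I = πd⁴/64 = π×182⁴/64 = 5.386×10^7 mm⁴
I = 5.386×10^7 mm⁴ = 5.386×10^-5 m⁴
Effective length L_e = K·L = 2 × 1.36 = 2.720 m
P_cr = π²EI / L_e² = π² × 109×10⁹ × 5.386×10^-5 / 2.720² = 7.831×10^6 N
Factor of safety n = P_cr / P = 7831.5 / 3590 = 2.18

n ≈ 2.18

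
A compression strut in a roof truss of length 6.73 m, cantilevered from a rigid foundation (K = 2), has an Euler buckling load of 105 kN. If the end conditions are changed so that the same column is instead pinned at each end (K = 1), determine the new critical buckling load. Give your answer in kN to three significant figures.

P_cr ≈ 420 kN

P_cr ∝ 1/K², so P_cr,new = P_cr,old × (K_old/K_new)² = 105 × (2/1)²
= 105 × 4.000 = 420 kN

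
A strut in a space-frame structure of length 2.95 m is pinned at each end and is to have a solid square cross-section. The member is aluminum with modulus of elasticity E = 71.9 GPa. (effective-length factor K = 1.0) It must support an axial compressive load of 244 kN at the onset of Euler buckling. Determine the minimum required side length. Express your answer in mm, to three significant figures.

L_e = K·L = 1 × 2.95 = 2.950 m
Required I = P_cr·L_e²/(π²E) = 2.440×10^5 × 2.950² / (π² × 7.19×10^10) = 2.992×10^-6 m⁴
I_req = 2.992×10^6 mm⁴
Solid square: I = a⁴/12  ⇒  a = (12I)^(1/4) = (12×2.992×10^6)^(1/4) = 77.4 mm

a ≈ 77.4 mm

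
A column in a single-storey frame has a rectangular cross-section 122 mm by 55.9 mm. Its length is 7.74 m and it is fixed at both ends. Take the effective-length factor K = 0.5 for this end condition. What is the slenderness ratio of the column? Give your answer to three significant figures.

λ ≈ 240

Buckling occurs about the weak axis: I_min = h·b³/12 with b = 55.9 mm (the shorter side).
I_min = 122×55.9³/12 = 1.776×10^6 mm⁴
A = 6.820×10^3 mm²;  r_min = √(I/A) = √(1.776×10^6/6.820×10^3) = 16.14 mm
L_e = K·L = 0.5 × 7.74 m = 3.870 m = 3870.0 mm
λ = L_e / r_min = 3870.0 / 16.14 = 240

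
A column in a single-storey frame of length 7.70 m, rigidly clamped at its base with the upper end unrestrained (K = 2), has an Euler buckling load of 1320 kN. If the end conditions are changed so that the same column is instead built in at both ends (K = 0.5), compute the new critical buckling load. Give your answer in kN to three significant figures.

P_cr ≈ 21100 kN

P_cr ∝ 1/K², so P_cr,new = P_cr,old × (K_old/K_new)² = 1320 × (2/0.5)²
= 1320 × 16.00 = 21100 kN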